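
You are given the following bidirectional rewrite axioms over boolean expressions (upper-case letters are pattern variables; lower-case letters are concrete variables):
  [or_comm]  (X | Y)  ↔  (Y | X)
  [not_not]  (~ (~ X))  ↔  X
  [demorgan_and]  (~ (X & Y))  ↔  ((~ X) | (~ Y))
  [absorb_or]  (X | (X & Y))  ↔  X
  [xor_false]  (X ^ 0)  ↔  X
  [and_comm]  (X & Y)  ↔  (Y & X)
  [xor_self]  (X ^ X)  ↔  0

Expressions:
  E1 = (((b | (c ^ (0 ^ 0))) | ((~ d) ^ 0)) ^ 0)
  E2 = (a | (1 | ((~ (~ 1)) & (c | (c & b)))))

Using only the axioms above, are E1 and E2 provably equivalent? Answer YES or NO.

NO

Every axiom is a valid identity, so a rewrite proof would force E1 and E2 to agree under every assignment.
At a=0, b=0, c=0, d=1: E1 = 0 but E2 = 1; they differ, so no derivation exists.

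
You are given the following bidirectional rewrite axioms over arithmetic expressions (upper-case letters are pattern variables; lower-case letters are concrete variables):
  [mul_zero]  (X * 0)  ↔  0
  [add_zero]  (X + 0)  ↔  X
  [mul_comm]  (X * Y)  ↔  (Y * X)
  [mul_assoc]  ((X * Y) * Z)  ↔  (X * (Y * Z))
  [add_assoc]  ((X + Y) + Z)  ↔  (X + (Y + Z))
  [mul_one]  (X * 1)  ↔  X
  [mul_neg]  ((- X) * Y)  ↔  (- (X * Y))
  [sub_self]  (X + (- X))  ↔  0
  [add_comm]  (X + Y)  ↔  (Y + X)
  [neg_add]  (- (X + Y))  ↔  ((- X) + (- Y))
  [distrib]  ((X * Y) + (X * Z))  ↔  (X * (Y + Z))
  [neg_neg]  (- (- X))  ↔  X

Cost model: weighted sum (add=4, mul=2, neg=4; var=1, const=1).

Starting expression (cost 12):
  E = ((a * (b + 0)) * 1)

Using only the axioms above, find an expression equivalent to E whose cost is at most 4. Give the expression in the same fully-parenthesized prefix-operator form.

(b * a)   [cost 4]

step 1: mul_one (→) rewrites ((a * (b + 0)) * 1) into (a * (b + 0))
step 2: mul_comm (→) rewrites (a * (b + 0)) into ((b + 0) * a)
step 3: add_zero (→) rewrites (b + 0) into b, reaching cost 4 (bound 4)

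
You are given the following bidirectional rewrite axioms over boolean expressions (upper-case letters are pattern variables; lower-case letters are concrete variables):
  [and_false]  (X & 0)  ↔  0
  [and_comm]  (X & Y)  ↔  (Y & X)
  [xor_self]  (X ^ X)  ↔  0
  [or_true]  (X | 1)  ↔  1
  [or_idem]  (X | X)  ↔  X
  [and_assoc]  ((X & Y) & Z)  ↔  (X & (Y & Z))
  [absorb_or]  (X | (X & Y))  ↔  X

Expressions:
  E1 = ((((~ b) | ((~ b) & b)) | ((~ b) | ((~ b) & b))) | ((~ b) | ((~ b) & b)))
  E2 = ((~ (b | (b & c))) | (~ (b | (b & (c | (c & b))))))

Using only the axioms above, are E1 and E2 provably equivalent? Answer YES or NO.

YES

(1) (((~ b) | ((~ b) & b)) | ((~ b) | ((~ b) & b)))  =[or_idem →]=  ((~ b) | ((~ b) & b))    ⊢ (((~ b) | ((~ b) & b)) | ((~ b) | ((~ b) & b)))
(2) (((~ b) | ((~ b) & b)) | ((~ b) | ((~ b) & b)))  =[or_idem →]=  ((~ b) | ((~ b) & b))
(3) ((~ b) | ((~ b) & b))  =[absorb_or →]=  (~ b)
(4) b  =[absorb_or ←]=  (b | (b & c))    ⊢ (~ (b | (b & c)))
(5) (~ (b | (b & c)))  =[or_idem ←]=  ((~ (b | (b & c))) | (~ (b | (b & c))))
(6) c  =[absorb_or ←]=  (c | (c & b))    ⊢ E2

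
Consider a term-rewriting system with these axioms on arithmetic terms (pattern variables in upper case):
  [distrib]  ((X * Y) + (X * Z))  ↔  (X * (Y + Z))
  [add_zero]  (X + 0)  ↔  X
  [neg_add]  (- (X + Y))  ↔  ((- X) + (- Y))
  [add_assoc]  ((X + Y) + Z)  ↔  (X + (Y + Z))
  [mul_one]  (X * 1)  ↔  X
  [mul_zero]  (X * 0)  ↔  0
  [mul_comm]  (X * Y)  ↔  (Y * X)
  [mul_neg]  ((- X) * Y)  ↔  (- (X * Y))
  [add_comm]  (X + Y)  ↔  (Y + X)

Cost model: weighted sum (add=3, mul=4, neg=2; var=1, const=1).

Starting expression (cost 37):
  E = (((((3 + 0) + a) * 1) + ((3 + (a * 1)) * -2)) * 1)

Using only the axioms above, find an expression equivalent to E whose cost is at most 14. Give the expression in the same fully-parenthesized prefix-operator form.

((3 + a) * (1 + -2))   [cost 14]

(1) (((((3 + 0) + a) * 1) + ((3 + (a * 1)) * -2)) * 1)  =[mul_one →]=  ((((3 + 0) + a) * 1) + ((3 + (a * 1)) * -2))
(2) (a * 1)  =[mul_one →]=  a    ⊢ ((((3 + 0) + a) * 1) + ((3 + a) * -2))
(3) (3 + 0)  =[add_zero →]=  3    ⊢ (((3 + a) * 1) + ((3 + a) * -2))
(4) (((3 + a) * 1) + ((3 + a) * -2))  =[distrib →]=  ((3 + a) * (1 + -2))    ⊢ cost 14, within 14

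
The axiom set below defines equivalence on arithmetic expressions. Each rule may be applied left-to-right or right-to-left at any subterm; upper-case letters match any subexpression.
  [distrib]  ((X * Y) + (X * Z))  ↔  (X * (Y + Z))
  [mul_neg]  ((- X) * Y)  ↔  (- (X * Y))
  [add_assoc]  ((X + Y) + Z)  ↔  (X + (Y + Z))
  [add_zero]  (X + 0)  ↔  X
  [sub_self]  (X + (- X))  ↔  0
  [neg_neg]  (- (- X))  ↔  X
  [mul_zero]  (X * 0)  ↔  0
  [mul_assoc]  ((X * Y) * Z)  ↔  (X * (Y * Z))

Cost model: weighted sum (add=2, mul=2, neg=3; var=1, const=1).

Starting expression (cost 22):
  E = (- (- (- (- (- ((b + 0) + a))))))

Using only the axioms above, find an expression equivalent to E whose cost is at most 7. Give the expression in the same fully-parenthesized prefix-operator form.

step 1: neg_neg (→) rewrites (- (- (- ((b + 0) + a)))) into (- ((b + 0) + a)), now (- (- (- ((b + 0) + a))))
step 2: neg_neg (→) rewrites (- (- ((b + 0) + a))) into ((b + 0) + a), now (- ((b + 0) + a))
step 3: add_zero (→) rewrites (b + 0) into b, reaching cost 7 (bound 7)

(- (b + a))   [cost 7]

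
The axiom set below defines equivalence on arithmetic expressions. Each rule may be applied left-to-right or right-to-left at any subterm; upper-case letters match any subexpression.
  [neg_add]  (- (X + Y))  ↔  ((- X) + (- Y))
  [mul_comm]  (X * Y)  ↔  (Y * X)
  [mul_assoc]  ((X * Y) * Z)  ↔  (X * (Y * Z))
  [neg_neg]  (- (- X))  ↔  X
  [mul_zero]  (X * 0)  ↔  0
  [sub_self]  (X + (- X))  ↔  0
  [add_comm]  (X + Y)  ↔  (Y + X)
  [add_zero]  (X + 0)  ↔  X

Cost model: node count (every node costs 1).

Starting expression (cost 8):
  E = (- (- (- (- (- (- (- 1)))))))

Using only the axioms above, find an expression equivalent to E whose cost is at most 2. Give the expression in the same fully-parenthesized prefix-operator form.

1. [neg_neg →] (- (- (- (- 1))))  →  (- (- 1));  E = (- (- (- (- (- 1)))))
2. [neg_neg →] (- (- (- (- (- 1)))))  →  (- (- (- 1)))
3. [neg_neg →] (- (- 1))  →  1;  cost 2 ≤ 2, done

(- 1)   [cost 2]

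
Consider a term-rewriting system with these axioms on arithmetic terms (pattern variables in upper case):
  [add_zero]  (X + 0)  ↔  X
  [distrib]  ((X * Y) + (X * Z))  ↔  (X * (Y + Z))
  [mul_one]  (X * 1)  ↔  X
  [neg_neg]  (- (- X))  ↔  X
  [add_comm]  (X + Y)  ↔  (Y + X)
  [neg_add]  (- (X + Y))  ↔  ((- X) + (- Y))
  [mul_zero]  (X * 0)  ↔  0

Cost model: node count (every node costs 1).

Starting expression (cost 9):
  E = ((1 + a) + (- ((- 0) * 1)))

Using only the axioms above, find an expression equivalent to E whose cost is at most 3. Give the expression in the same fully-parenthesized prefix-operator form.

1. [mul_one →] ((- 0) * 1)  →  (- 0);  E = ((1 + a) + (- (- 0)))
2. [neg_neg →] (- (- 0))  →  0;  E = ((1 + a) + 0)
3. [add_zero →] ((1 + a) + 0)  →  (1 + a);  cost 3 ≤ 3, done

(1 + a)   [cost 3]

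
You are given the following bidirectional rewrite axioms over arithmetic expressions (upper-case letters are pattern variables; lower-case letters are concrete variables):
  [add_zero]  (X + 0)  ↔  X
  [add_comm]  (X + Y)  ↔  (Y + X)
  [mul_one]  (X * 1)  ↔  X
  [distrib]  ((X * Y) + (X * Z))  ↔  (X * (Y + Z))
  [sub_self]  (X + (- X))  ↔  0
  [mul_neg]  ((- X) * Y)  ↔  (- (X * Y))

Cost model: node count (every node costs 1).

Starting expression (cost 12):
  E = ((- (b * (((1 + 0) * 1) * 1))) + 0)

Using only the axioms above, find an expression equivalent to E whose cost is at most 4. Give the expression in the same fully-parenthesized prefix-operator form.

(- (b * 1))   [cost 4]

step 1: mul_one (→) rewrites (((1 + 0) * 1) * 1) into ((1 + 0) * 1), now ((- (b * ((1 + 0) * 1))) + 0)
step 2: add_zero (→) rewrites (1 + 0) into 1, now ((- (b * (1 * 1))) + 0)
step 3: mul_one (→) rewrites (1 * 1) into 1, now ((- (b * 1)) + 0)
step 4: add_zero (→) rewrites ((- (b * 1)) + 0) into (- (b * 1)), reaching cost 4 (bound 4)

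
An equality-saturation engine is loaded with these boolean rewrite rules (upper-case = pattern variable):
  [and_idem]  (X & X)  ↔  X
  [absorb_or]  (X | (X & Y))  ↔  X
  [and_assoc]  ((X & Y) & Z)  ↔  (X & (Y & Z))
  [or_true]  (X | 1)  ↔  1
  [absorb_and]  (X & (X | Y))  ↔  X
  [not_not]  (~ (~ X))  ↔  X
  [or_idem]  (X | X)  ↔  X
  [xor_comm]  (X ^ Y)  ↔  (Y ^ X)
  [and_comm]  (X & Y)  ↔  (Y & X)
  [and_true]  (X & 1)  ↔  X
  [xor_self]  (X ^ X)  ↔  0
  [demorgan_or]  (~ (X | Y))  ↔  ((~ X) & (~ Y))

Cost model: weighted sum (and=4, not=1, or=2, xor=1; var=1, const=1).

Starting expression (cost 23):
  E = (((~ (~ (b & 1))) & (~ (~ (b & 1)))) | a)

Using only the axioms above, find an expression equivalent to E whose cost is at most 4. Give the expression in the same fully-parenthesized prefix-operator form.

(b | a)   [cost 4]

step 1: and_idem (→) rewrites ((~ (~ (b & 1))) & (~ (~ (b & 1)))) into (~ (~ (b & 1))), now ((~ (~ (b & 1))) | a)
step 2: and_true (→) rewrites (b & 1) into b, now ((~ (~ b)) | a)
step 3: not_not (→) rewrites (~ (~ b)) into b, reaching cost 4 (bound 4)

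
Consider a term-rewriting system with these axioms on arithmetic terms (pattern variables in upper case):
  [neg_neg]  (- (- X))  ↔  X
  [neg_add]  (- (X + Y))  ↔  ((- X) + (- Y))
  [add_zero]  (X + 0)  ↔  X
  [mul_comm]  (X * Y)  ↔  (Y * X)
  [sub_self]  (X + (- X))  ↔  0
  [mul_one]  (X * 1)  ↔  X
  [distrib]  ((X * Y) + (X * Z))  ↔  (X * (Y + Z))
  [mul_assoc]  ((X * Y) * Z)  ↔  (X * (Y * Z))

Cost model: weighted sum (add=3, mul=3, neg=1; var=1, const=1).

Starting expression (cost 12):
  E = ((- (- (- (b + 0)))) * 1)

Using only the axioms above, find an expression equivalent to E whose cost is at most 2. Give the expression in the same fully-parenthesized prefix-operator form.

(1) (- (- (- (b + 0))))  =[neg_neg →]=  (- (b + 0))    ⊢ ((- (b + 0)) * 1)
(2) ((- (b + 0)) * 1)  =[mul_one →]=  (- (b + 0))
(3) (b + 0)  =[add_zero →]=  b    ⊢ cost 2, within 2

(- b)   [cost 2]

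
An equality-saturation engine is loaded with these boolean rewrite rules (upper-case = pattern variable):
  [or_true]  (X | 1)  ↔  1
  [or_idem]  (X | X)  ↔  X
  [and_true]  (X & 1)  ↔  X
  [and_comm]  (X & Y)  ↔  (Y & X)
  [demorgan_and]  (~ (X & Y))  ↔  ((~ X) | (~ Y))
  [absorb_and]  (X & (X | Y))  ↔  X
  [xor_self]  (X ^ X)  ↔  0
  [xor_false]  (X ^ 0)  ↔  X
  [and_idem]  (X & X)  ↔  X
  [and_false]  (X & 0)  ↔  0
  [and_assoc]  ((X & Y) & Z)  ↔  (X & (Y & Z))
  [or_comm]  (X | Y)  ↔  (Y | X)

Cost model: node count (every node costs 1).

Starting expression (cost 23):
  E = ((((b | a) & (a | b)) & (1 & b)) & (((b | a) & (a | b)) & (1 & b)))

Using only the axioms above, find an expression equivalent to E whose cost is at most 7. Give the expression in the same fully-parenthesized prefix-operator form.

1. [and_idem →] ((((b | a) & (a | b)) & (1 & b)) & (((b | a) & (a | b)) & (1 & b)))  →  (((b | a) & (a | b)) & (1 & b))
2. [or_comm →] (b | a)  →  (a | b);  E = (((a | b) & (a | b)) & (1 & b))
3. [and_idem →] ((a | b) & (a | b))  →  (a | b);  cost 7 ≤ 7, done

((a | b) & (1 & b))   [cost 7]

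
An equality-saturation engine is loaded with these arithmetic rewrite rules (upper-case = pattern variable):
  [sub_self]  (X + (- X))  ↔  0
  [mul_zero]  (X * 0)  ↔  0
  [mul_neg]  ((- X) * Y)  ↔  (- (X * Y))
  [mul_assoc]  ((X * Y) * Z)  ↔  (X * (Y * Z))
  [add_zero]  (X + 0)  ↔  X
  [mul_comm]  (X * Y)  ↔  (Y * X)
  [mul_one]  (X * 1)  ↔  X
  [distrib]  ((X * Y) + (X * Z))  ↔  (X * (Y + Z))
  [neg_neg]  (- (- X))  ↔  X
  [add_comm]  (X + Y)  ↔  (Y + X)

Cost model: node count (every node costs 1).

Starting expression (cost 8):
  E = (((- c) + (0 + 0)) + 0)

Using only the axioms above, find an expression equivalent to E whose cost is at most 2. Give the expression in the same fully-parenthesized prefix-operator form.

step 1: add_zero (→) rewrites (((- c) + (0 + 0)) + 0) into ((- c) + (0 + 0))
step 2: add_zero (→) rewrites (0 + 0) into 0, now ((- c) + 0)
step 3: add_zero (→) rewrites ((- c) + 0) into (- c), reaching cost 2 (bound 2)

(- c)   [cost 2]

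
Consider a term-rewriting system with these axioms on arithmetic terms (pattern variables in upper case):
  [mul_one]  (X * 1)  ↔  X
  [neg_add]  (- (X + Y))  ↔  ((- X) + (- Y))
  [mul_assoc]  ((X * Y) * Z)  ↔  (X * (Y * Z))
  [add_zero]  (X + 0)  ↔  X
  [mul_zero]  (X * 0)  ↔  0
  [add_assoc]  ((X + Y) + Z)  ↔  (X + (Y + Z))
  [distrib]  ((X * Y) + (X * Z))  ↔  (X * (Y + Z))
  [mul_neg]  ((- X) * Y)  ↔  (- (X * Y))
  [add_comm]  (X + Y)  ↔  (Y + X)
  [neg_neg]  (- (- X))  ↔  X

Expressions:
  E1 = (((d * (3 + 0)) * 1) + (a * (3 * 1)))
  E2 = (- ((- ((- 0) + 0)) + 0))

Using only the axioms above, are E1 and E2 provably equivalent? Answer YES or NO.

NO

The axioms are sound identities: if E1 ↔* E2 then E1 and E2 evaluate identically under any assignment.
Under a=0, d=1: E1 evaluates to 3, E2 to 0. Distinct ⇒ no rewrite sequence connects them.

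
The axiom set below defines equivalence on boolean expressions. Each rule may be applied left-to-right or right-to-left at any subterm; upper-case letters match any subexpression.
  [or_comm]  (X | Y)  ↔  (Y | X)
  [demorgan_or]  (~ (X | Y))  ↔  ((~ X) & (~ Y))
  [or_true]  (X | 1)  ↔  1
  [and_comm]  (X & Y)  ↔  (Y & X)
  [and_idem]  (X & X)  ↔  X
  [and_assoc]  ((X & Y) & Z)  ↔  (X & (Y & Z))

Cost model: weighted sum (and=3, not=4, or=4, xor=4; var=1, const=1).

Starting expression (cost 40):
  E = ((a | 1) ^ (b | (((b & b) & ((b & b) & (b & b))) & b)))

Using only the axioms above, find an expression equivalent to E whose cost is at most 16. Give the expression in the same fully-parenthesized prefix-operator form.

((a | 1) ^ (b | b))   [cost 16]

step 1: and_idem (→) rewrites ((b & b) & (b & b)) into (b & b), now ((a | 1) ^ (b | (((b & b) & (b & b)) & b)))
step 2: and_idem (→) rewrites ((b & b) & (b & b)) into (b & b), now ((a | 1) ^ (b | ((b & b) & b)))
step 3: and_idem (→) rewrites (b & b) into b, now ((a | 1) ^ (b | (b & b)))
step 4: and_idem (→) rewrites (b & b) into b, reaching cost 16 (bound 16)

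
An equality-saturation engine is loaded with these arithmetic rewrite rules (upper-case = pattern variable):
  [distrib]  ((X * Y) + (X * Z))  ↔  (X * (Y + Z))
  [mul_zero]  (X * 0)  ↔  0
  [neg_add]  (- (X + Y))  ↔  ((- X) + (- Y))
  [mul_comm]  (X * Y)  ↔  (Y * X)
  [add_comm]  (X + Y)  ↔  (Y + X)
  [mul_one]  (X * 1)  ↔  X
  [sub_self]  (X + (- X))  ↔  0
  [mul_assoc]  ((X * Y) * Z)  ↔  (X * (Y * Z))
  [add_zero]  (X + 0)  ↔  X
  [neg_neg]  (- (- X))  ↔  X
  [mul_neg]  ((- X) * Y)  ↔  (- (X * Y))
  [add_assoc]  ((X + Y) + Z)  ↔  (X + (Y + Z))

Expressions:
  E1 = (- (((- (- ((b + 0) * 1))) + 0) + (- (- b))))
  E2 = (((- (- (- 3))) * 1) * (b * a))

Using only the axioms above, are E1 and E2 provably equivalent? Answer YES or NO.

Every axiom is a valid identity, so a rewrite proof would force E1 and E2 to agree under every assignment.
At a=0, b=1: E1 = -2 but E2 = 0; they differ, so no derivation exists.

NO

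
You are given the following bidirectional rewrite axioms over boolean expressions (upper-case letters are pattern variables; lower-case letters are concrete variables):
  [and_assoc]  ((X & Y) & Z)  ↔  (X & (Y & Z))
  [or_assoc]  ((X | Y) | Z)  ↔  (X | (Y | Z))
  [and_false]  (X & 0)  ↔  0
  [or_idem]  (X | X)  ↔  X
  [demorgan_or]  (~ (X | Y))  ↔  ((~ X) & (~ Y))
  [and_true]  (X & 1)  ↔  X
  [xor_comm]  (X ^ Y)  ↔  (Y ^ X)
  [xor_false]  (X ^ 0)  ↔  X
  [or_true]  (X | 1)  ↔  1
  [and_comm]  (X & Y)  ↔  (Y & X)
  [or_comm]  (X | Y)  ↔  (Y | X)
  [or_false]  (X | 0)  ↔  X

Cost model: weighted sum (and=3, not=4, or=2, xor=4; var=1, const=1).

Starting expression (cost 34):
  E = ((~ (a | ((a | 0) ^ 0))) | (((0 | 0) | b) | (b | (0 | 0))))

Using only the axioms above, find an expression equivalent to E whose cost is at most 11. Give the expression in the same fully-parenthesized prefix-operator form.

1. [xor_false →] ((a | 0) ^ 0)  →  (a | 0);  E = ((~ (a | (a | 0))) | (((0 | 0) | b) | (b | (0 | 0))))
2. [or_comm →] ((0 | 0) | b)  →  (b | (0 | 0));  E = ((~ (a | (a | 0))) | ((b | (0 | 0)) | (b | (0 | 0))))
3. [or_false →] (a | 0)  →  a;  E = ((~ (a | a)) | ((b | (0 | 0)) | (b | (0 | 0))))
4. [or_idem →] ((b | (0 | 0)) | (b | (0 | 0)))  →  (b | (0 | 0));  E = ((~ (a | a)) | (b | (0 | 0)))
5. [or_idem →] (a | a)  →  a;  E = ((~ a) | (b | (0 | 0)))
6. [or_comm →] ((~ a) | (b | (0 | 0)))  →  ((b | (0 | 0)) | (~ a))
7. [or_false →] (0 | 0)  →  0;  cost 11 ≤ 11, done

((b | 0) | (~ a))   [cost 11]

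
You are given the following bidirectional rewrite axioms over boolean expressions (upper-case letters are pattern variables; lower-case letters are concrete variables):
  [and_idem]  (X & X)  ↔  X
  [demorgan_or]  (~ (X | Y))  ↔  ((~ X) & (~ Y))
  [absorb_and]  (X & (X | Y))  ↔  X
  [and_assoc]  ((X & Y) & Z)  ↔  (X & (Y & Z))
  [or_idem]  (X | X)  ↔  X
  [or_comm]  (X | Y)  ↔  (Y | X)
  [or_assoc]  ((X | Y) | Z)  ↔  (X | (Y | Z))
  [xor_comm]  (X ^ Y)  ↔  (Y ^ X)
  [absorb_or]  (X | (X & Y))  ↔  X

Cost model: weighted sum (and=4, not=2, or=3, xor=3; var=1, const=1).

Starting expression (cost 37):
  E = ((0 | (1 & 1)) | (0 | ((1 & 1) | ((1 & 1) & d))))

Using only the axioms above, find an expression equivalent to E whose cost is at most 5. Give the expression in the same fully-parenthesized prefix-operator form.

1. [absorb_or →] ((1 & 1) | ((1 & 1) & d))  →  (1 & 1);  E = ((0 | (1 & 1)) | (0 | (1 & 1)))
2. [or_idem →] ((0 | (1 & 1)) | (0 | (1 & 1)))  →  (0 | (1 & 1))
3. [and_idem →] (1 & 1)  →  1;  cost 5 ≤ 5, done

(0 | 1)   [cost 5]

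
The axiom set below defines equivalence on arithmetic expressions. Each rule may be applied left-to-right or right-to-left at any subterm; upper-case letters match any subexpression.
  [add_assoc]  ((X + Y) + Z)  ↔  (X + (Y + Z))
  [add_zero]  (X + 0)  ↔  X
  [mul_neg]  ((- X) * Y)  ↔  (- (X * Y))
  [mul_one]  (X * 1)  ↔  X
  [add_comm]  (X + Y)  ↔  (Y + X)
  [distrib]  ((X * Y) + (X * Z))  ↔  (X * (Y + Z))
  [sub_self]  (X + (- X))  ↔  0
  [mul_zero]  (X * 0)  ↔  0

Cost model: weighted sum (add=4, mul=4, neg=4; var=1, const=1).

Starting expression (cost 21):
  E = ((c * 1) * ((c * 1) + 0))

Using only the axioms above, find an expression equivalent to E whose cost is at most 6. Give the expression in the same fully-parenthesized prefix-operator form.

(c * c)   [cost 6]

step 1: add_zero (→) rewrites ((c * 1) + 0) into (c * 1), now ((c * 1) * (c * 1))
step 2: mul_one (→) rewrites (c * 1) into c, now ((c * 1) * c)
step 3: mul_one (→) rewrites (c * 1) into c, reaching cost 6 (bound 6)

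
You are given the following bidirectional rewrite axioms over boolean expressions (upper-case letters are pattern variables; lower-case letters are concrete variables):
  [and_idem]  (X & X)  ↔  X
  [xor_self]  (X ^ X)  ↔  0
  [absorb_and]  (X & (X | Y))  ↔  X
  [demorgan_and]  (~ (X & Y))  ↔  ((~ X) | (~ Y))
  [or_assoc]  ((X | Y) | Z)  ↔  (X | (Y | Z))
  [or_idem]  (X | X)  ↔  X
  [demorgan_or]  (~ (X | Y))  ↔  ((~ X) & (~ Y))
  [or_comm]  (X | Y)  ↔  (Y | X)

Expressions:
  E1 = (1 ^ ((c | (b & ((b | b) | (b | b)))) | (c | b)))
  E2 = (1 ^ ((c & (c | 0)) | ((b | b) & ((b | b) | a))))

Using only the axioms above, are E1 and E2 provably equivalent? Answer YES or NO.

YES

step 1: or_idem (→) rewrites ((b | b) | (b | b)) into (b | b), now (1 ^ ((c | (b & (b | b))) | (c | b)))
step 2: absorb_and (→) rewrites (b & (b | b)) into b, now (1 ^ ((c | b) | (c | b)))
step 3: or_idem (→) rewrites ((c | b) | (c | b)) into (c | b), now (1 ^ (c | b))
step 4: absorb_and (←) rewrites c into (c & (c | 0)), now (1 ^ ((c & (c | 0)) | b))
step 5: or_idem (←) rewrites b into (b | b), now (1 ^ ((c & (c | 0)) | (b | b)))
step 6: absorb_and (←) rewrites (b | b) into ((b | b) & ((b | b) | a)), which is E2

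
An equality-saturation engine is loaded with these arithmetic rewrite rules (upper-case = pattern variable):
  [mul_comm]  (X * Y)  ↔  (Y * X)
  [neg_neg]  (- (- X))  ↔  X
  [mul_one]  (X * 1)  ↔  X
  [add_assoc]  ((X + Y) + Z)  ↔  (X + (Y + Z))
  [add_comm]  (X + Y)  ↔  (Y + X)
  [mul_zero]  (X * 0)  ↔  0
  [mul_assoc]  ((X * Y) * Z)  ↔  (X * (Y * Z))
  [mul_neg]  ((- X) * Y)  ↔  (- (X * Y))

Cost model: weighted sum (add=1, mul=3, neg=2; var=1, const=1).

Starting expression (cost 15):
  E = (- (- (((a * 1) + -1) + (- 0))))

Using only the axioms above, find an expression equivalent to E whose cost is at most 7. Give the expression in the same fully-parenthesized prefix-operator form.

((-1 + a) + (- 0))   [cost 7]

1. [neg_neg →] (- (- (((a * 1) + -1) + (- 0))))  →  (((a * 1) + -1) + (- 0))
2. [add_comm →] ((a * 1) + -1)  →  (-1 + (a * 1));  E = ((-1 + (a * 1)) + (- 0))
3. [mul_one →] (a * 1)  →  a;  cost 7 ≤ 7, done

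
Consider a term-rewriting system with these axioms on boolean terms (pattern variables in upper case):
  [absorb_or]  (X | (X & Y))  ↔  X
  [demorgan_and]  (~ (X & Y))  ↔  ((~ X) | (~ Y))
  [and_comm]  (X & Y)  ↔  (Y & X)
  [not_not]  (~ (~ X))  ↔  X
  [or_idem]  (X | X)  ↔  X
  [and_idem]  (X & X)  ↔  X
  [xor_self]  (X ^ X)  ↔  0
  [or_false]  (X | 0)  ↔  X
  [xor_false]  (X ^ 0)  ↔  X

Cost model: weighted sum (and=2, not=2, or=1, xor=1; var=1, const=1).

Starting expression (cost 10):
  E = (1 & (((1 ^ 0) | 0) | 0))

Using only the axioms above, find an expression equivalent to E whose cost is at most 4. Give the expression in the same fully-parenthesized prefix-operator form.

(1 & 1)   [cost 4]

step 1: or_false (→) rewrites (((1 ^ 0) | 0) | 0) into ((1 ^ 0) | 0), now (1 & ((1 ^ 0) | 0))
step 2: or_false (→) rewrites ((1 ^ 0) | 0) into (1 ^ 0), now (1 & (1 ^ 0))
step 3: xor_false (→) rewrites (1 ^ 0) into 1, reaching cost 4 (bound 4)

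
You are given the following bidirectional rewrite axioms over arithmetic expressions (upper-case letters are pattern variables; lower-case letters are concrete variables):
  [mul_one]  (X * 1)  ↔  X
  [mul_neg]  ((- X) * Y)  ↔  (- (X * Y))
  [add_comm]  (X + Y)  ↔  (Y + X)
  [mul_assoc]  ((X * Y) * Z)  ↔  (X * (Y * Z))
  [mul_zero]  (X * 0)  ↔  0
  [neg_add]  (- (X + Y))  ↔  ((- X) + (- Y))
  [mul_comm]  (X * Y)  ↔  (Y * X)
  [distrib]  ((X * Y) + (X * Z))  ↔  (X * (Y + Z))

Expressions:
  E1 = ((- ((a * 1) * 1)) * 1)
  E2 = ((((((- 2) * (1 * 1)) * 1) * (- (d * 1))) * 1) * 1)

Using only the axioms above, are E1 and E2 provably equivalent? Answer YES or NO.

The axioms are sound identities: if E1 ↔* E2 then E1 and E2 evaluate identically under any assignment.
Under a=0, d=1: E1 evaluates to 0, E2 to 2. Distinct ⇒ no rewrite sequence connects them.

NO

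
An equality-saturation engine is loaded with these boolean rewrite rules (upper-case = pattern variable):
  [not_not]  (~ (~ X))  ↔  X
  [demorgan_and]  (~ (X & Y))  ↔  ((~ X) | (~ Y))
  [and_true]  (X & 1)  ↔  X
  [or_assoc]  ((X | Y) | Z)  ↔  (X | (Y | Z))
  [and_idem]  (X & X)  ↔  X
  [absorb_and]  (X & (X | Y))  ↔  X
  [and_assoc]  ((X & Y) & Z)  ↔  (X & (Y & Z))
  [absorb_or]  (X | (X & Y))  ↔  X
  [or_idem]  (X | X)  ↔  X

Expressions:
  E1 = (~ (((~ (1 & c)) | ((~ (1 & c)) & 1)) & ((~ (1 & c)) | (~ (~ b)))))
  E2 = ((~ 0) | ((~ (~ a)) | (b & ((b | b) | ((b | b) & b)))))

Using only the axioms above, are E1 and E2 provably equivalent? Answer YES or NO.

NO

All listed rules preserve value, hence provable equivalence implies equal values everywhere; look for a separating assignment.
a=0, b=0, c=0 gives E1 ↦ 0, E2 ↦ 1; values differ ⇒ not provably equivalent.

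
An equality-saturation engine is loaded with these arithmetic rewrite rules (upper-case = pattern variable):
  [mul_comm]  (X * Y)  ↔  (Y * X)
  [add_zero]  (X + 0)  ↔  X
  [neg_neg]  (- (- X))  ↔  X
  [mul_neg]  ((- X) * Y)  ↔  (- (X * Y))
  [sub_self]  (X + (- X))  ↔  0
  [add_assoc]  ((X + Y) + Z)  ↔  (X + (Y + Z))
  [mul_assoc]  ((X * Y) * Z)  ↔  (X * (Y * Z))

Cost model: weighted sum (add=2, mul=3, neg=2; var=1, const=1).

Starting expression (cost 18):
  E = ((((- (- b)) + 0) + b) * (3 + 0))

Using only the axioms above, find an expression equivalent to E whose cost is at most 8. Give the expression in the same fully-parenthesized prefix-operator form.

(1) (3 + 0)  =[add_zero →]=  3    ⊢ ((((- (- b)) + 0) + b) * 3)
(2) (- (- b))  =[neg_neg →]=  b    ⊢ (((b + 0) + b) * 3)
(3) (b + 0)  =[add_zero →]=  b    ⊢ cost 8, within 8

((b + b) * 3)   [cost 8]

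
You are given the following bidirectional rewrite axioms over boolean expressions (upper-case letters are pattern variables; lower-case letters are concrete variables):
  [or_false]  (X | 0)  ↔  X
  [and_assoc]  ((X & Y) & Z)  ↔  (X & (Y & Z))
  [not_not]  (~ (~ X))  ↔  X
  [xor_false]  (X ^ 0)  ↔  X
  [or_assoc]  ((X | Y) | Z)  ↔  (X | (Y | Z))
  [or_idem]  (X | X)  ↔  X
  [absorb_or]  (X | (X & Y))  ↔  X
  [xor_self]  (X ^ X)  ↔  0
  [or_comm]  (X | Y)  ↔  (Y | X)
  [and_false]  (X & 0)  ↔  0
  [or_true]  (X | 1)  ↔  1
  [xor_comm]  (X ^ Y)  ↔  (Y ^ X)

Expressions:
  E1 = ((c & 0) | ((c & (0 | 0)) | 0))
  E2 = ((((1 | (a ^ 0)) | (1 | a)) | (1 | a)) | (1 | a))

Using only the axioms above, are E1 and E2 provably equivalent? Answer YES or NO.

All listed rules preserve value, hence provable equivalence implies equal values everywhere; look for a separating assignment.
a=0, c=0 gives E1 ↦ 0, E2 ↦ 1; values differ ⇒ not provably equivalent.

NO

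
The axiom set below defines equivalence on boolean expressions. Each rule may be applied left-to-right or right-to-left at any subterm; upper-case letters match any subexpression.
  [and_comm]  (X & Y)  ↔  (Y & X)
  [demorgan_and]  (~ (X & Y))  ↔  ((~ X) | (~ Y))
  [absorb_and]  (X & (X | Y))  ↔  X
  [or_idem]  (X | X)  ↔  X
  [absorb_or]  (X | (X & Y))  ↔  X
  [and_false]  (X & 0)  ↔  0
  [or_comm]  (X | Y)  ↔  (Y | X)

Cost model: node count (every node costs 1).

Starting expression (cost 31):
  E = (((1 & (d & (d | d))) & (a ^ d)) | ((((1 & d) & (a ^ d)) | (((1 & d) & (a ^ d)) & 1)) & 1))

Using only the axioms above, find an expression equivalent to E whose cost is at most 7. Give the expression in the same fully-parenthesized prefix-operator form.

1. [absorb_or →] (((1 & d) & (a ^ d)) | (((1 & d) & (a ^ d)) & 1))  →  ((1 & d) & (a ^ d));  E = (((1 & (d & (d | d))) & (a ^ d)) | (((1 & d) & (a ^ d)) & 1))
2. [absorb_and →] (d & (d | d))  →  d;  E = (((1 & d) & (a ^ d)) | (((1 & d) & (a ^ d)) & 1))
3. [absorb_or →] (((1 & d) & (a ^ d)) | (((1 & d) & (a ^ d)) & 1))  →  ((1 & d) & (a ^ d));  cost 7 ≤ 7, done

((1 & d) & (a ^ d))   [cost 7]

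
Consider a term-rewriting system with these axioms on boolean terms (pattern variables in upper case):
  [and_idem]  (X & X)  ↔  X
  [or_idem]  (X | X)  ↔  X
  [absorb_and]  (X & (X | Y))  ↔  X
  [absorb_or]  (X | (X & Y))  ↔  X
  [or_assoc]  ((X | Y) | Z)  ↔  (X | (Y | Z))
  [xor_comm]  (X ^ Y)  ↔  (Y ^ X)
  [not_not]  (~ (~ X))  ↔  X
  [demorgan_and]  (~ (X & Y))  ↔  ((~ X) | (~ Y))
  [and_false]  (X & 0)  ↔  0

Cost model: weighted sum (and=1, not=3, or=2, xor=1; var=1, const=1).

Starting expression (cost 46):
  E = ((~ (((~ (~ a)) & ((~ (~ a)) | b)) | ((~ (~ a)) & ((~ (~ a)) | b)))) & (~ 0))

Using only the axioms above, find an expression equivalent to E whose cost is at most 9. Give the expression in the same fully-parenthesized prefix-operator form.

(1) (((~ (~ a)) & ((~ (~ a)) | b)) | ((~ (~ a)) & ((~ (~ a)) | b)))  =[or_idem →]=  ((~ (~ a)) & ((~ (~ a)) | b))    ⊢ ((~ ((~ (~ a)) & ((~ (~ a)) | b))) & (~ 0))
(2) ((~ (~ a)) & ((~ (~ a)) | b))  =[absorb_and →]=  (~ (~ a))    ⊢ ((~ (~ (~ a))) & (~ 0))
(3) (~ (~ (~ a)))  =[not_not →]=  (~ a)    ⊢ cost 9, within 9

((~ a) & (~ 0))   [cost 9]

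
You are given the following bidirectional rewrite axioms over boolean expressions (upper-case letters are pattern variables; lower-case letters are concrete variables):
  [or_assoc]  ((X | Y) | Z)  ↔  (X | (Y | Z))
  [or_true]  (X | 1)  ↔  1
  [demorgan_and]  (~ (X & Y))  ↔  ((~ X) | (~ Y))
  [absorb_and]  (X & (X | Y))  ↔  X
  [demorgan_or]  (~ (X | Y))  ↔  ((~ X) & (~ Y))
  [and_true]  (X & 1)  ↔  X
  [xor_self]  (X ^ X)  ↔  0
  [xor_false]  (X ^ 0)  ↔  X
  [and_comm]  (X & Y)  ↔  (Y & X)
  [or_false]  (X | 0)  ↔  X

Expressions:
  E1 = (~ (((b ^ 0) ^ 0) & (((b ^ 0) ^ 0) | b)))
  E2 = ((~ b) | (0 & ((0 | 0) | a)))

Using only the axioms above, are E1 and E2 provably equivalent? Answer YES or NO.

1. [absorb_and →] (((b ^ 0) ^ 0) & (((b ^ 0) ^ 0) | b))  →  ((b ^ 0) ^ 0);  E1 = (~ ((b ^ 0) ^ 0))
2. [xor_false →] (b ^ 0)  →  b;  E1 = (~ (b ^ 0))
3. [xor_false →] (b ^ 0)  →  b;  E1 = (~ b)
4. [or_false ←] (~ b)  →  ((~ b) | 0)
5. [absorb_and ←] 0  →  (0 & (0 | a));  E1 = ((~ b) | (0 & (0 | a)))
6. [or_false ←] 0  →  (0 | 0);  this is E2

YES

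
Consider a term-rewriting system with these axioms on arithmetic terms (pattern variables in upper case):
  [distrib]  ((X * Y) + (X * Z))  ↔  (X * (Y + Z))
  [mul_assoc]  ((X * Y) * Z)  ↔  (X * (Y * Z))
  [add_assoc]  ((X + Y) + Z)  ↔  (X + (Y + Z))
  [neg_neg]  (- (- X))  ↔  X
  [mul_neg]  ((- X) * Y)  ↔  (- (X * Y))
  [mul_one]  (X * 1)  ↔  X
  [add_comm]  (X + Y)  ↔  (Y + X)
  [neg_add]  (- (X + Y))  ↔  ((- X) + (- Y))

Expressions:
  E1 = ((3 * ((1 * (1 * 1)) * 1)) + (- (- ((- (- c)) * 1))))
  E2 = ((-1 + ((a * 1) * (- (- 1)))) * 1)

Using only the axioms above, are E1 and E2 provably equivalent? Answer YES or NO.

All listed rules preserve value, hence provable equivalence implies equal values everywhere; look for a separating assignment.
a=0, c=0 gives E1 ↦ 3, E2 ↦ -1; values differ ⇒ not provably equivalent.

NO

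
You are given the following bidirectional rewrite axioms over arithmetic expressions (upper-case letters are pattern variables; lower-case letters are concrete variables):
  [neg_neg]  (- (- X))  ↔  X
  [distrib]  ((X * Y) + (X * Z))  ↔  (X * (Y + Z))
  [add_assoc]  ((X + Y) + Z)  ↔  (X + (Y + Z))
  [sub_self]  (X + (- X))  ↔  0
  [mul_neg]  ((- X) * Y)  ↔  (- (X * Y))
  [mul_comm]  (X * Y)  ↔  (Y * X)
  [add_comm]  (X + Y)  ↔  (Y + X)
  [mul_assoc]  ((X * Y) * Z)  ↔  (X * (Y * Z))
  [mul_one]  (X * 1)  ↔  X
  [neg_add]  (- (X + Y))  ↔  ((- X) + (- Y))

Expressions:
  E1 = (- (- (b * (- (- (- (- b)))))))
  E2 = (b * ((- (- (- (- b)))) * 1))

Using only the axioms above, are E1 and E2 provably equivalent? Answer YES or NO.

1. [neg_neg →] (- (- (- (- b))))  →  (- (- b));  E1 = (- (- (b * (- (- b)))))
2. [neg_neg →] (- (- (b * (- (- b)))))  →  (b * (- (- b)))
3. [neg_neg →] (- (- b))  →  b;  E1 = (b * b)
4. [mul_one ←] b  →  (b * 1);  E1 = (b * (b * 1))
5. [neg_neg ←] b  →  (- (- b));  E1 = (b * ((- (- b)) * 1))
6. [neg_neg ←] (- b)  →  (- (- (- b)));  this is E2

YES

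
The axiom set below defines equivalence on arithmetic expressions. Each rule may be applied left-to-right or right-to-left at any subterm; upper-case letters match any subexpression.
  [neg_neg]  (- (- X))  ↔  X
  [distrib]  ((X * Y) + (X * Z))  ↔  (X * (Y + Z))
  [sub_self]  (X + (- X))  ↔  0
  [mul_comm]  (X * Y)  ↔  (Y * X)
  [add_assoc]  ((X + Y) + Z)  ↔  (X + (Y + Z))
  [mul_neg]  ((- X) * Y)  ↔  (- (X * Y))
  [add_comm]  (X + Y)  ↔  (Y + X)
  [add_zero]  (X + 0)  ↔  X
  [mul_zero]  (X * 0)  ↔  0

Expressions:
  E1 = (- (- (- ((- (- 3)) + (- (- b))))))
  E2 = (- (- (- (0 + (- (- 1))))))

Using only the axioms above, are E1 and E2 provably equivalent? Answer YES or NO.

All listed rules preserve value, hence provable equivalence implies equal values everywhere; look for a separating assignment.
b=0 gives E1 ↦ -3, E2 ↦ -1; values differ ⇒ not provably equivalent.

NO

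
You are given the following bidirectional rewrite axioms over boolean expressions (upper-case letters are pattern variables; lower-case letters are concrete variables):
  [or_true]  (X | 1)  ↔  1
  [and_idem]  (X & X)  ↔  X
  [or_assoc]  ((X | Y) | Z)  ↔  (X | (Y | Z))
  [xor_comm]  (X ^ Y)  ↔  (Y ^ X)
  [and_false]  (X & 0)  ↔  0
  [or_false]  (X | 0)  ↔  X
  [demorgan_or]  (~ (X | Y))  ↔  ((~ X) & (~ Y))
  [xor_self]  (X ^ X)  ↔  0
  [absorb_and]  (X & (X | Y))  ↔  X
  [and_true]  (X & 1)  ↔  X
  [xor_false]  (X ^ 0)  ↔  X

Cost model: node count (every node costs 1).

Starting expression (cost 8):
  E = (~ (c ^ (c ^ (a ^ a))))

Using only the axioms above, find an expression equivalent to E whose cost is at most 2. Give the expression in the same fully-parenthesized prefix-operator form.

(~ 0)   [cost 2]

1. [xor_self →] (a ^ a)  →  0;  E = (~ (c ^ (c ^ 0)))
2. [xor_false →] (c ^ 0)  →  c;  E = (~ (c ^ c))
3. [xor_self →] (c ^ c)  →  0;  cost 2 ≤ 2, done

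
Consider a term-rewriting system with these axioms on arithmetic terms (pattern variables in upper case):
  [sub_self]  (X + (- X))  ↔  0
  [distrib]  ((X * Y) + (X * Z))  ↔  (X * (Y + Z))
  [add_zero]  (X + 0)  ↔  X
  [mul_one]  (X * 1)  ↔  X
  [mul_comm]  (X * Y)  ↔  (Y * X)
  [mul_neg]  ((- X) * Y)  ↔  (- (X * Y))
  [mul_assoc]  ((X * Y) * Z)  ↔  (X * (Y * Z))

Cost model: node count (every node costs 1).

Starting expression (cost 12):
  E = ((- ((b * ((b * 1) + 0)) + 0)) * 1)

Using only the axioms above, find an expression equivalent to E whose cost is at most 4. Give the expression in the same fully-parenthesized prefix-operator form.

step 1: mul_one (→) rewrites ((- ((b * ((b * 1) + 0)) + 0)) * 1) into (- ((b * ((b * 1) + 0)) + 0))
step 2: mul_comm (→) rewrites (b * ((b * 1) + 0)) into (((b * 1) + 0) * b), now (- ((((b * 1) + 0) * b) + 0))
step 3: mul_one (→) rewrites (b * 1) into b, now (- (((b + 0) * b) + 0))
step 4: add_zero (→) rewrites (b + 0) into b, now (- ((b * b) + 0))
step 5: add_zero (→) rewrites ((b * b) + 0) into (b * b), reaching cost 4 (bound 4)

(- (b * b))   [cost 4]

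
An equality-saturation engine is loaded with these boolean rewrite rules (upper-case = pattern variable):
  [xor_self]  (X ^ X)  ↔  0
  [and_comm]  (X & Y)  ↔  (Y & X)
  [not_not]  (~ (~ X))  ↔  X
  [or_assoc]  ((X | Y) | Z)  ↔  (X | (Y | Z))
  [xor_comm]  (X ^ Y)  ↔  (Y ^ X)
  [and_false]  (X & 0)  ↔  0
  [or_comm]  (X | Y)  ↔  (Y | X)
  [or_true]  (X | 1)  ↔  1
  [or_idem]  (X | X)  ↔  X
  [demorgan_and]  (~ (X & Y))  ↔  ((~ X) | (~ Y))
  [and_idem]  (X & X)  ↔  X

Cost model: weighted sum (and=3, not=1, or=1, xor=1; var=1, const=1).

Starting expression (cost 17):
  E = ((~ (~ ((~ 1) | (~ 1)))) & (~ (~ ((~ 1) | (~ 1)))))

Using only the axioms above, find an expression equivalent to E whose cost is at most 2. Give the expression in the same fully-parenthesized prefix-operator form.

(~ 1)   [cost 2]

(1) ((~ (~ ((~ 1) | (~ 1)))) & (~ (~ ((~ 1) | (~ 1)))))  =[and_idem →]=  (~ (~ ((~ 1) | (~ 1))))
(2) ((~ 1) | (~ 1))  =[or_idem →]=  (~ 1)    ⊢ (~ (~ (~ 1)))
(3) (~ (~ (~ 1)))  =[not_not →]=  (~ 1)    ⊢ cost 2, within 2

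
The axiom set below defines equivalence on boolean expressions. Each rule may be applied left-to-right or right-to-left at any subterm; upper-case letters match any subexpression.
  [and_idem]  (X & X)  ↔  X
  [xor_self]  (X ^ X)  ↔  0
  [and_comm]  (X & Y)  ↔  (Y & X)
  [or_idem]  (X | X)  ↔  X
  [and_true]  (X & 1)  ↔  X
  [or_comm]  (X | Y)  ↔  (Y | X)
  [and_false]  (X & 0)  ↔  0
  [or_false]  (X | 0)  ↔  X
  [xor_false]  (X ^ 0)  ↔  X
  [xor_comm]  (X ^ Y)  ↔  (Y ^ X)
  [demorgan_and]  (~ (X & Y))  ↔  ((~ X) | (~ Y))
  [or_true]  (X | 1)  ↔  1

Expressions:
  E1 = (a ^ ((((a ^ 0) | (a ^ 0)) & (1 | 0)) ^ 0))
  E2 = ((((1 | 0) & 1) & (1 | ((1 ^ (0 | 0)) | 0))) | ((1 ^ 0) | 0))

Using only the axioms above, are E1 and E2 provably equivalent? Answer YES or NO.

The axioms are sound identities: if E1 ↔* E2 then E1 and E2 evaluate identically under any assignment.
Under a=0: E1 evaluates to 0, E2 to 1. Distinct ⇒ no rewrite sequence connects them.

NO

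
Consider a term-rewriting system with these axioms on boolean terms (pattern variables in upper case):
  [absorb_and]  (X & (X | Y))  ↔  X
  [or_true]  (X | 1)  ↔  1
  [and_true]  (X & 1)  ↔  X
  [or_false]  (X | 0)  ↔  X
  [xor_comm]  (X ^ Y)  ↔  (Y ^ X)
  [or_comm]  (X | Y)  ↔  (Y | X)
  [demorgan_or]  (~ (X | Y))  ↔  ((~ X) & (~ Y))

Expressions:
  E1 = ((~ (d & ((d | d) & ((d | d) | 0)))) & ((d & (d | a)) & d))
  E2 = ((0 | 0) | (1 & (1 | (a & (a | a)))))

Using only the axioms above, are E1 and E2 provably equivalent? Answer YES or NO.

The axioms are sound identities: if E1 ↔* E2 then E1 and E2 evaluate identically under any assignment.
Under a=0, d=0: E1 evaluates to 0, E2 to 1. Distinct ⇒ no rewrite sequence connects them.

NO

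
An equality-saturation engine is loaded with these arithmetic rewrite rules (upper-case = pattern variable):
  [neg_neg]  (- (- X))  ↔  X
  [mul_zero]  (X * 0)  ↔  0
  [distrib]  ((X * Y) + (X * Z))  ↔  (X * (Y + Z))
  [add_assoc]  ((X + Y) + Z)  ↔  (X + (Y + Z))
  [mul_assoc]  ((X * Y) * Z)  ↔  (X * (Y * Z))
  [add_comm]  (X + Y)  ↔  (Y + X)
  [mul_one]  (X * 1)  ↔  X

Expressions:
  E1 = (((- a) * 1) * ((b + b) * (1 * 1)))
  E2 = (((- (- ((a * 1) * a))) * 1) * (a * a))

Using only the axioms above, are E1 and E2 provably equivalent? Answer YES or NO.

NO

All listed rules preserve value, hence provable equivalence implies equal values everywhere; look for a separating assignment.
a=1, b=0 gives E1 ↦ 0, E2 ↦ 1; values differ ⇒ not provably equivalent.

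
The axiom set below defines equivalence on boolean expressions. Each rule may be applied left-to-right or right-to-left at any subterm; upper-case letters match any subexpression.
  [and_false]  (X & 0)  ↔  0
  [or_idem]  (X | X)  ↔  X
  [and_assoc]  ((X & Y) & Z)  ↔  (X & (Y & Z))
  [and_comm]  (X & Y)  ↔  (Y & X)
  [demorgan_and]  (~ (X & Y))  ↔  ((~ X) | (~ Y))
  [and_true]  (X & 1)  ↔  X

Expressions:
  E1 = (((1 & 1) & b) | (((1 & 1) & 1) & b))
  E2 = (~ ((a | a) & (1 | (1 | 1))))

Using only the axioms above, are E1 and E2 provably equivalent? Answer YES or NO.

The axioms are sound identities: if E1 ↔* E2 then E1 and E2 evaluate identically under any assignment.
Under a=0, b=0: E1 evaluates to 0, E2 to 1. Distinct ⇒ no rewrite sequence connects them.

NO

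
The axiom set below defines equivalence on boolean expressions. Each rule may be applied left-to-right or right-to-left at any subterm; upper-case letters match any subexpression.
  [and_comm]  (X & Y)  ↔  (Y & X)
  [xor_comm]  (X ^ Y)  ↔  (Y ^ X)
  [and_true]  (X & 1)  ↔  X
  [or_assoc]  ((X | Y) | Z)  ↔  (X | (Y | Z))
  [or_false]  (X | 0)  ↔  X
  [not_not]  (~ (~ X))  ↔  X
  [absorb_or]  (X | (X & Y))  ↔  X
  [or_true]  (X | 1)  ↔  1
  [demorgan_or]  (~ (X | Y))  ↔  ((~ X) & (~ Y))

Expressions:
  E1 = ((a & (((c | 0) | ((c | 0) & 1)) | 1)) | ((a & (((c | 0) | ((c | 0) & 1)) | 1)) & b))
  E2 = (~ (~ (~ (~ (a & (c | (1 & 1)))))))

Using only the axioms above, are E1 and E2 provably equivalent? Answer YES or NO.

YES

1. [absorb_or →] ((a & (((c | 0) | ((c | 0) & 1)) | 1)) | ((a & (((c | 0) | ((c | 0) & 1)) | 1)) & b))  →  (a & (((c | 0) | ((c | 0) & 1)) | 1))
2. [absorb_or →] ((c | 0) | ((c | 0) & 1))  →  (c | 0);  E1 = (a & ((c | 0) | 1))
3. [or_false →] (c | 0)  →  c;  E1 = (a & (c | 1))
4. [not_not ←] (a & (c | 1))  →  (~ (~ (a & (c | 1))))
5. [not_not ←] (~ (a & (c | 1)))  →  (~ (~ (~ (a & (c | 1)))));  E1 = (~ (~ (~ (~ (a & (c | 1))))))
6. [and_true ←] 1  →  (1 & 1);  this is E2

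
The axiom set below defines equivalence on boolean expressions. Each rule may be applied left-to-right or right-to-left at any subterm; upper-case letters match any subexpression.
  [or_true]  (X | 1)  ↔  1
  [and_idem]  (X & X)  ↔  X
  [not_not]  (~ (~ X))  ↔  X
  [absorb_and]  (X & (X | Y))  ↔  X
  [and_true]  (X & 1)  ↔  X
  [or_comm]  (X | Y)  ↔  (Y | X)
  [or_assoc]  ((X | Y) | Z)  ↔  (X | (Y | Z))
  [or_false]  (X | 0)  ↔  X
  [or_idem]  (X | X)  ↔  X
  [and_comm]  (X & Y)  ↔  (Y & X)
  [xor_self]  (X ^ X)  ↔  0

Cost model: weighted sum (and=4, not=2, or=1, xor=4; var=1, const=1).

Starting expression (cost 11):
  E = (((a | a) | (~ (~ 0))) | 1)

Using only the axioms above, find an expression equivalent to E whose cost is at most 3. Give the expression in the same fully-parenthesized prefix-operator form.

(a | 1)   [cost 3]

step 1: or_idem (→) rewrites (a | a) into a, now ((a | (~ (~ 0))) | 1)
step 2: not_not (→) rewrites (~ (~ 0)) into 0, now ((a | 0) | 1)
step 3: or_false (→) rewrites (a | 0) into a, reaching cost 3 (bound 3)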